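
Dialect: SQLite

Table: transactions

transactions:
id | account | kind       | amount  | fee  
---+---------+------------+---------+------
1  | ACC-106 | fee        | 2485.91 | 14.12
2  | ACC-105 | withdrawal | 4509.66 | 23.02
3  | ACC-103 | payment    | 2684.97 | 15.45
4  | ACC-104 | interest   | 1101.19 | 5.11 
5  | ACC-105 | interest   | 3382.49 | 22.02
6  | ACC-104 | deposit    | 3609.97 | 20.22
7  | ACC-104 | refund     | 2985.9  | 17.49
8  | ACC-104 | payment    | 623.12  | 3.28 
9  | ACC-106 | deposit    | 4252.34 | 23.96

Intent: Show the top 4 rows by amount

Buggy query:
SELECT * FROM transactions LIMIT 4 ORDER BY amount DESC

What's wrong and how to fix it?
Bug: LIMIT must come after ORDER BY

Fix: Swap the clauses: ORDER BY first, then LIMIT

Corrected query:
SELECT * FROM transactions ORDER BY amount DESC LIMIT 4

Result:
id | account | kind       | amount  | fee  
---+---------+------------+---------+------
2  | ACC-105 | withdrawal | 4509.66 | 23.02
9  | ACC-106 | deposit    | 4252.34 | 23.96
6  | ACC-104 | deposit    | 3609.97 | 20.22
5  | ACC-105 | interest   | 3382.49 | 22.02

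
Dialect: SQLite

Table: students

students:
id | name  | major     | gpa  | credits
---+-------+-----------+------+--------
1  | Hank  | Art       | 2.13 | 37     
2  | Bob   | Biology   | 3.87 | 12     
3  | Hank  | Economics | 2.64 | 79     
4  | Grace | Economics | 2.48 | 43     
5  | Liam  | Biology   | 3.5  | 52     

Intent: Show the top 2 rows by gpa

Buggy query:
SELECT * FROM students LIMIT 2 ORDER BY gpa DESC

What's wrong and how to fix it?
Bug: LIMIT must come after ORDER BY

Fix: Sort with ORDER BY, then apply LIMIT

Corrected query:
SELECT * FROM students ORDER BY gpa DESC LIMIT 2

Result:
id | name | major   | gpa  | credits
---+------+---------+------+--------
2  | Bob  | Biology | 3.87 | 12     
5  | Liam | Biology | 3.5  | 52     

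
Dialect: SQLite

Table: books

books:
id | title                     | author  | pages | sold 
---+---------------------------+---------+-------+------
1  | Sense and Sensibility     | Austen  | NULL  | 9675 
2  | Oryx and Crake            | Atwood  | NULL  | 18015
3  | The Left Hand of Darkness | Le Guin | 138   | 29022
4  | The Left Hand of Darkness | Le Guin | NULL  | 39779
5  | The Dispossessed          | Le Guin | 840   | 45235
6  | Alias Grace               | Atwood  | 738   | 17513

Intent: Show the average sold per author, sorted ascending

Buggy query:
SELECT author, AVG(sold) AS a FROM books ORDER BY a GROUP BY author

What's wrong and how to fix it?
Bug: ORDER BY appears before GROUP BY; SQL clause order requires GROUP BY first

Fix: Move ORDER BY to the end, after GROUP BY

Corrected query:
SELECT author, AVG(sold) AS a FROM books GROUP BY author ORDER BY a

Result:
author  | a    
--------+------
Austen  | 9675 
Atwood  | 17764
Le Guin | 38012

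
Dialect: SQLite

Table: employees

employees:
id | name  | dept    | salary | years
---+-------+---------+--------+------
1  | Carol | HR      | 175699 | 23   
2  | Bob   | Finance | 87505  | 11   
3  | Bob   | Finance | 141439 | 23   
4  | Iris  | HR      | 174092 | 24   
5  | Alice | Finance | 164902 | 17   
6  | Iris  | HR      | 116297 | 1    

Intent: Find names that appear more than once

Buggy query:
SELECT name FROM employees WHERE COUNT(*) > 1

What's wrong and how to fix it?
Bug: WHERE can't reference COUNT(*); aggregates are computed after WHERE

Fix: GROUP BY name, then filter groups with HAVING COUNT(*) > 1

Corrected query:
SELECT name FROM employees GROUP BY name HAVING COUNT(*) > 1

Result:
name
----
Bob 
Iris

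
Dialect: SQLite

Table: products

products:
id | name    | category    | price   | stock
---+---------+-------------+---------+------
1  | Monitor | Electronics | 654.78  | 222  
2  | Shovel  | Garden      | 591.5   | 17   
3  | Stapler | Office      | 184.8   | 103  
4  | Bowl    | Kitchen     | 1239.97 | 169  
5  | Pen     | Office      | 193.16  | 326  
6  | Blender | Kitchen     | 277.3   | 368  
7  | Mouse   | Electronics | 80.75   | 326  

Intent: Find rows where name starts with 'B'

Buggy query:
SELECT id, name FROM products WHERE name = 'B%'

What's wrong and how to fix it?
Bug: '=' compares the literal string including the % character; pattern matching needs LIKE

Fix: Use LIKE for wildcard pattern matching

Corrected query:
SELECT id, name FROM products WHERE name LIKE 'B%'

Result:
id | name   
---+--------
4  | Bowl   
6  | Blender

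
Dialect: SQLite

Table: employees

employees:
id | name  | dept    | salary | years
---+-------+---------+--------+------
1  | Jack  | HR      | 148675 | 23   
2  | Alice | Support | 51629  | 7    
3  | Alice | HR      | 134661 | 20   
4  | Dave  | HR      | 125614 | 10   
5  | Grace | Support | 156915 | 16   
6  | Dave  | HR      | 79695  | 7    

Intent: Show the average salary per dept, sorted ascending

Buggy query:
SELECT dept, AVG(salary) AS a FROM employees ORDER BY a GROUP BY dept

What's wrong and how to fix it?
Bug: ORDER BY appears before GROUP BY; SQL clause order requires GROUP BY first

Fix: Move ORDER BY to the end, after GROUP BY

Corrected query:
SELECT dept, AVG(salary) AS a FROM employees GROUP BY dept ORDER BY a

Result:
dept    | a        
--------+----------
Support | 104272   
HR      | 122161.25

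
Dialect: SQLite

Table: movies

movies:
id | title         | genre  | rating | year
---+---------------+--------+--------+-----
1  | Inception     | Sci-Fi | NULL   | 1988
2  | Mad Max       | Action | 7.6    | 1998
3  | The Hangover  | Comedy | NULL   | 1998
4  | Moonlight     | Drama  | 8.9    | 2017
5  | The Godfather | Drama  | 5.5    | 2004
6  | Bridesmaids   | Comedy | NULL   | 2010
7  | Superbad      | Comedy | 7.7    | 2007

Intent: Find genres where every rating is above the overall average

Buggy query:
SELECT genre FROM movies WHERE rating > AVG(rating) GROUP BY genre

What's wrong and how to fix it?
Bug: WHERE evaluates per row before aggregation, so AVG() is unavailable

Fix: Compute the overall average in a scalar subquery and compare each group's MIN against it in HAVING

Corrected query:
SELECT genre FROM movies GROUP BY genre HAVING MIN(rating) > (SELECT AVG(rating) FROM movies)

Result:
genre 
------
Action
Comedy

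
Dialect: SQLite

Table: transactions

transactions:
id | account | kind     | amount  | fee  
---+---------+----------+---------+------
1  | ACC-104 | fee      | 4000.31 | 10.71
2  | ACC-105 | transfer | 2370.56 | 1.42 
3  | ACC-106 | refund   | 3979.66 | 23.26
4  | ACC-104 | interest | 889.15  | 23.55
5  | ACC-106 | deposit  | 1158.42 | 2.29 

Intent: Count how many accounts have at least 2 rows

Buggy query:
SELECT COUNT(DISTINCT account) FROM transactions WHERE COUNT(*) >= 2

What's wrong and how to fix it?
Bug: COUNT(*) cannot appear in WHERE; the per-group count doesn't exist yet

Fix: Group first with HAVING COUNT(*) >= 2, then COUNT the resulting groups

Corrected query:
SELECT COUNT(*) FROM (SELECT account FROM transactions GROUP BY account HAVING COUNT(*) >= 2)

Result:
COUNT(*)
--------
2       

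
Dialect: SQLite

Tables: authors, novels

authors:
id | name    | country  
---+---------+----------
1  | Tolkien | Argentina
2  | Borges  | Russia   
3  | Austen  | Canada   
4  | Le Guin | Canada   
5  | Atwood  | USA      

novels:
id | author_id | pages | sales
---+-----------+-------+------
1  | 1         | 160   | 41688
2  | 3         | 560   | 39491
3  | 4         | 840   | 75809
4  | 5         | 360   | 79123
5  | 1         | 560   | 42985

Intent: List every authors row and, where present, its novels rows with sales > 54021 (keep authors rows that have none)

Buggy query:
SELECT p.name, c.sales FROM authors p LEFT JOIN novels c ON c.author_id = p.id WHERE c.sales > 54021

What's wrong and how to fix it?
Bug: Filtering c.sales in WHERE discards the NULL rows produced by LEFT JOIN, turning it into an inner join

Fix: Put 'c.sales > 54021' in the JOIN's ON clause instead of WHERE

Corrected query:
SELECT p.name, c.sales FROM authors p LEFT JOIN novels c ON c.author_id = p.id AND c.sales > 54021

Result:
name    | sales
--------+------
Tolkien | NULL 
Borges  | NULL 
Austen  | NULL 
Le Guin | 75809
Atwood  | 79123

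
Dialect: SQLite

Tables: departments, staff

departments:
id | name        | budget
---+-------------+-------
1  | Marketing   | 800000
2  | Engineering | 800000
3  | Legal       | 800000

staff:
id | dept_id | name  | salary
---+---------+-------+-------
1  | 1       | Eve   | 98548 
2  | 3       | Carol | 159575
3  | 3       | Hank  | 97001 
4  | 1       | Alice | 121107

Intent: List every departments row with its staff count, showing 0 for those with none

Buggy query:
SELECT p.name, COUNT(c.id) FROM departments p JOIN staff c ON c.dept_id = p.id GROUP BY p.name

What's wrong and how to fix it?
Bug: INNER JOIN drops departments rows that have no matching staff rows

Fix: Use LEFT JOIN so parents without children still appear (COUNT(c.id) gives 0)

Corrected query:
SELECT p.name, COUNT(c.id) FROM departments p LEFT JOIN staff c ON c.dept_id = p.id GROUP BY p.name

Result:
name        | COUNT(c.id)
------------+------------
Engineering | 0          
Legal       | 2          
Marketing   | 2          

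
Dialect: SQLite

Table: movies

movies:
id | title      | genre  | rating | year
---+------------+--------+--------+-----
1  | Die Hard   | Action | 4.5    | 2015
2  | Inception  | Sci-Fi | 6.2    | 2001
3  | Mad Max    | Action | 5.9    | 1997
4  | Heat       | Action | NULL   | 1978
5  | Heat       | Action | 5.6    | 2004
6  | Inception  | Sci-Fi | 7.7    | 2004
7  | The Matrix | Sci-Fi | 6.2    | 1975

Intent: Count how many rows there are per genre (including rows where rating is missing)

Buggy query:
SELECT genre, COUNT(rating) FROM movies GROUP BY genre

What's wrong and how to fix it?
Bug: COUNT(column) counts non-NULL values only; rows with NULL rating aren't counted

Fix: Replace COUNT(rating) with COUNT(*)

Corrected query:
SELECT genre, COUNT(*) FROM movies GROUP BY genre

Result:
genre  | COUNT(*)
-------+---------
Action | 4       
Sci-Fi | 3       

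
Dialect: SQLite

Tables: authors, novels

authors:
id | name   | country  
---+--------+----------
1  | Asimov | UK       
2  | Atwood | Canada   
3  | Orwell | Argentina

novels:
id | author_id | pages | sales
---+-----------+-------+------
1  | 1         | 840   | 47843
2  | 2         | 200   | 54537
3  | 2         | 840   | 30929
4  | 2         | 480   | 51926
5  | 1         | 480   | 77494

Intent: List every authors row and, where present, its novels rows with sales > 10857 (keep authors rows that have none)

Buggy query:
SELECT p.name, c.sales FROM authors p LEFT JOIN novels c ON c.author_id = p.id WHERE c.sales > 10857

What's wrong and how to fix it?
Bug: A WHERE condition on the right-hand table after LEFT JOIN drops unmatched parents

Fix: Put 'c.sales > 10857' in the JOIN's ON clause instead of WHERE

Corrected query:
SELECT p.name, c.sales FROM authors p LEFT JOIN novels c ON c.author_id = p.id AND c.sales > 10857

Result:
name   | sales
-------+------
Asimov | 47843
Asimov | 77494
Atwood | 30929
Atwood | 51926
Atwood | 54537
Orwell | NULL 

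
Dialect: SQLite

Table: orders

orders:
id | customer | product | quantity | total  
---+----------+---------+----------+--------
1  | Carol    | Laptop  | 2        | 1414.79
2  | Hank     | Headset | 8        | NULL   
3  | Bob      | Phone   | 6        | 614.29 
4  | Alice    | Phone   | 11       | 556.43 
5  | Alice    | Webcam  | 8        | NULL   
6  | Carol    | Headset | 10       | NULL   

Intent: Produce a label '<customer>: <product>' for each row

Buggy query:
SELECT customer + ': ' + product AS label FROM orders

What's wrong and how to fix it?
Bug: '+' is numeric addition; on text columns SQLite converts them to 0 instead of concatenating

Fix: Use the || operator for string concatenation

Corrected query:
SELECT customer || ': ' || product AS label FROM orders

Result:
label         
--------------
Carol: Laptop 
Hank: Headset 
Bob: Phone    
Alice: Phone  
Alice: Webcam 
Carol: Headset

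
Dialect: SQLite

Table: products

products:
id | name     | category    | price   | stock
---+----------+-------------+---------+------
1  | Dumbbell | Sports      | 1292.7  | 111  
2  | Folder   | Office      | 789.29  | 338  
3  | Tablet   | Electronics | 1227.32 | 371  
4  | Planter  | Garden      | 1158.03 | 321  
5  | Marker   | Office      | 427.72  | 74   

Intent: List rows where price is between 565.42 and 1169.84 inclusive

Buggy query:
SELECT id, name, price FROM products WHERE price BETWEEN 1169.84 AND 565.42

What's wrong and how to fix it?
Bug: The bounds are reversed; BETWEEN a AND b requires a <= b to match anything

Fix: Write BETWEEN 565.42 AND 1169.84

Corrected query:
SELECT id, name, price FROM products WHERE price BETWEEN 565.42 AND 1169.84

Result:
id | name    | price  
---+---------+--------
2  | Folder  | 789.29 
4  | Planter | 1158.03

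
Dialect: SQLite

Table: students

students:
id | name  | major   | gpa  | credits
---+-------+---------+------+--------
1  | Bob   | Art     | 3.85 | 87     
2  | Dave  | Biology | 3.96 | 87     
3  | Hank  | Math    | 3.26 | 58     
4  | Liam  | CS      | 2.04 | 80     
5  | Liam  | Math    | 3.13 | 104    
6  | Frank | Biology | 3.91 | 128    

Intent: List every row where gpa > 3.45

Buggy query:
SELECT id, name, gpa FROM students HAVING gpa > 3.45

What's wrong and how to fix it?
Bug: HAVING filters the output of aggregation, but this query has no GROUP BY and no aggregate functions, so SQLite rejects it (HAVING clause on a non-aggregate query); the condition here is per row

Fix: Replace HAVING with WHERE since the condition applies to individual rows

Corrected query:
SELECT id, name, gpa FROM students WHERE gpa > 3.45

Result:
id | name  | gpa 
---+-------+-----
1  | Bob   | 3.85
2  | Dave  | 3.96
6  | Frank | 3.91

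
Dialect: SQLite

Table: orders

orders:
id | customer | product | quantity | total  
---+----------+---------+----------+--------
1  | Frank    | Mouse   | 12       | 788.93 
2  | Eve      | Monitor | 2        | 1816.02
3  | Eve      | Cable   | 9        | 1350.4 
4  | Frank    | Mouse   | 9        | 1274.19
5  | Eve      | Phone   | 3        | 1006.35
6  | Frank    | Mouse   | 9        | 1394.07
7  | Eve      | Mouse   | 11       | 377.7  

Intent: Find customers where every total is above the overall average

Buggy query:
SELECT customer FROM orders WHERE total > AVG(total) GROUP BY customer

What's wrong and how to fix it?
Bug: WHERE evaluates per row before aggregation, so AVG() is unavailable

Fix: Compute the overall average in a scalar subquery and compare each group's MIN against it in HAVING

Corrected query:
SELECT customer FROM orders GROUP BY customer HAVING MIN(total) > (SELECT AVG(total) FROM orders)

Result:
(no rows)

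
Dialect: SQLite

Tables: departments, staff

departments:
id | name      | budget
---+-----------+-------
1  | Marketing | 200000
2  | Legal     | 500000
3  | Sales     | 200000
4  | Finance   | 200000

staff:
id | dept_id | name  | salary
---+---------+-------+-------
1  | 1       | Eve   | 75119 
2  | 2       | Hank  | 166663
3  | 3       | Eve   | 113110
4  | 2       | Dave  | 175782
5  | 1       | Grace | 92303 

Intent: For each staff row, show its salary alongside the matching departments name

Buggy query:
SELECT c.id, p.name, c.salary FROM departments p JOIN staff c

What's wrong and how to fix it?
Bug: Missing join condition: each staff row is matched to all departments rows instead of just its own

Fix: Add ON c.dept_id = p.id to the JOIN

Corrected query:
SELECT c.id, p.name, c.salary FROM departments p JOIN staff c ON c.dept_id = p.id

Result:
id | name      | salary
---+-----------+-------
1  | Marketing | 75119 
2  | Legal     | 166663
3  | Sales     | 113110
4  | Legal     | 175782
5  | Marketing | 92303 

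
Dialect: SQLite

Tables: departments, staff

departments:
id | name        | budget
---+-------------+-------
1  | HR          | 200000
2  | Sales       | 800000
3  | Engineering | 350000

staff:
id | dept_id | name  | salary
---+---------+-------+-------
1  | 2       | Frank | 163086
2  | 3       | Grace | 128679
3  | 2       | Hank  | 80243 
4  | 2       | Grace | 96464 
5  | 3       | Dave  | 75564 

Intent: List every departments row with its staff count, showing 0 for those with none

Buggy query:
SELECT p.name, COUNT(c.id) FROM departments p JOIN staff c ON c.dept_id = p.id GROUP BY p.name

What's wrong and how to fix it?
Bug: INNER JOIN drops departments rows that have no matching staff rows

Fix: Switch to LEFT JOIN to retain unmatched parent rows

Corrected query:
SELECT p.name, COUNT(c.id) FROM departments p LEFT JOIN staff c ON c.dept_id = p.id GROUP BY p.name

Result:
name        | COUNT(c.id)
------------+------------
Engineering | 2          
HR          | 0          
Sales       | 3          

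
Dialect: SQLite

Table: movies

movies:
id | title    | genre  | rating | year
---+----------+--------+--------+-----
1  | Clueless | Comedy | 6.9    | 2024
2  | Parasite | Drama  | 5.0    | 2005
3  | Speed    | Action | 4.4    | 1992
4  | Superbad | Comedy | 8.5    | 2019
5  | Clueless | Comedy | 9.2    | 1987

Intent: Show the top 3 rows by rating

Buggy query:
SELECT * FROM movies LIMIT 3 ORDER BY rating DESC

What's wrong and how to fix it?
Bug: ORDER BY cannot follow LIMIT; LIMIT is the final clause

Fix: Sort with ORDER BY, then apply LIMIT

Corrected query:
SELECT * FROM movies ORDER BY rating DESC LIMIT 3

Result:
id | title    | genre  | rating | year
---+----------+--------+--------+-----
5  | Clueless | Comedy | 9.2    | 1987
4  | Superbad | Comedy | 8.5    | 2019
1  | Clueless | Comedy | 6.9    | 2024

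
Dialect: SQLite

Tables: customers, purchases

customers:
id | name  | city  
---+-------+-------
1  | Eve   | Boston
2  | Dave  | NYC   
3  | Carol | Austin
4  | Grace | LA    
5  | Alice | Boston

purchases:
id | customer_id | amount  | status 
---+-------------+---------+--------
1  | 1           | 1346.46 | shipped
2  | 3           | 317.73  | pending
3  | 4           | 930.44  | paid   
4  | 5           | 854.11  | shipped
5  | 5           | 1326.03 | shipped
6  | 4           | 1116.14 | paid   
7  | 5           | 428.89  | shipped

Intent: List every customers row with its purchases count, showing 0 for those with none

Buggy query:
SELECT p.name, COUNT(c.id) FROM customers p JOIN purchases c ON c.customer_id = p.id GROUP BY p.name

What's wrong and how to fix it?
Bug: INNER JOIN drops customers rows that have no matching purchases rows

Fix: Switch to LEFT JOIN to retain unmatched parent rows

Corrected query:
SELECT p.name, COUNT(c.id) FROM customers p LEFT JOIN purchases c ON c.customer_id = p.id GROUP BY p.name

Result:
name  | COUNT(c.id)
------+------------
Alice | 3          
Carol | 1          
Dave  | 0          
Eve   | 1          
Grace | 2          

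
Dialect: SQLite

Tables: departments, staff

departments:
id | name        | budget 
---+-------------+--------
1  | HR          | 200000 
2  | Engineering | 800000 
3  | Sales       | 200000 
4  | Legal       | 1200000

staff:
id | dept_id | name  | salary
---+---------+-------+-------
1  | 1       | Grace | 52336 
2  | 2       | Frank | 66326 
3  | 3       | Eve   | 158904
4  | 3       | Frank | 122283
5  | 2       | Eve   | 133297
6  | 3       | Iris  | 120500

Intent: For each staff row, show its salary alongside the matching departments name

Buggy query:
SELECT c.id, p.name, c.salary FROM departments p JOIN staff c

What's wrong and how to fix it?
Bug: Missing join condition: each staff row is matched to all departments rows instead of just its own

Fix: Add ON c.dept_id = p.id to the JOIN

Corrected query:
SELECT c.id, p.name, c.salary FROM departments p JOIN staff c ON c.dept_id = p.id

Result:
id | name        | salary
---+-------------+-------
1  | HR          | 52336 
2  | Engineering | 66326 
3  | Sales       | 158904
4  | Sales       | 122283
5  | Engineering | 133297
6  | Sales       | 120500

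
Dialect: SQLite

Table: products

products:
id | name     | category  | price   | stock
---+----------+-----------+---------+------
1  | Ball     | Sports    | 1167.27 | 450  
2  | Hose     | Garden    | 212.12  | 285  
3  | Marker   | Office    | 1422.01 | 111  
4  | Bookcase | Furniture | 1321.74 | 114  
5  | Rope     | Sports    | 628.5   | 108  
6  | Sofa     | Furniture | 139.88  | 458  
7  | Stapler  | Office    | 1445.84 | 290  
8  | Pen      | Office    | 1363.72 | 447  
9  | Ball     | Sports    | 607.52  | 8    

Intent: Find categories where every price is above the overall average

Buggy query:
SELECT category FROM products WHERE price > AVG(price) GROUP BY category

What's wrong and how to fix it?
Bug: AVG() is an aggregate; it can't sit directly in WHERE

Fix: Use a subquery for AVG and a HAVING MIN(...) filter so the condition holds for every row in the group

Corrected query:
SELECT category FROM products GROUP BY category HAVING MIN(price) > (SELECT AVG(price) FROM products)

Result:
category
--------
Office  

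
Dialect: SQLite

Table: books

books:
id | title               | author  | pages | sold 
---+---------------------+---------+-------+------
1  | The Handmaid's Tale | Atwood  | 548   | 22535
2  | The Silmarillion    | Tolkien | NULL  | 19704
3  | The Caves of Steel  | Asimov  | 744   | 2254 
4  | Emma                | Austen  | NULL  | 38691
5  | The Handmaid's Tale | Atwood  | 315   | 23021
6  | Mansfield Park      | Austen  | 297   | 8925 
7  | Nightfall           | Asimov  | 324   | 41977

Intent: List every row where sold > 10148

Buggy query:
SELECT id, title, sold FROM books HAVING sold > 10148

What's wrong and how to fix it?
Bug: This is a non-aggregate query (no GROUP BY, no aggregates), so in SQLite the HAVING clause is invalid here; a row-level condition belongs in WHERE

Fix: Use WHERE for row-level filtering

Corrected query:
SELECT id, title, sold FROM books WHERE sold > 10148

Result:
id | title               | sold 
---+---------------------+------
1  | The Handmaid's Tale | 22535
2  | The Silmarillion    | 19704
4  | Emma                | 38691
5  | The Handmaid's Tale | 23021
7  | Nightfall           | 41977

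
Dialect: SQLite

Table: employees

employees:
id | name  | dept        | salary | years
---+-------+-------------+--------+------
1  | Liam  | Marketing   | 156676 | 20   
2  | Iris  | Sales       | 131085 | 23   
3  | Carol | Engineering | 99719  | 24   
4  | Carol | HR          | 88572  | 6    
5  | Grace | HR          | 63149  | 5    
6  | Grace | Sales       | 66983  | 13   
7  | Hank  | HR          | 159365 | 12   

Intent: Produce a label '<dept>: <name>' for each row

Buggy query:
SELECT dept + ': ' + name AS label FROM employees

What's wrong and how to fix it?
Bug: '+' is numeric addition; on text columns SQLite converts them to 0 instead of concatenating

Fix: Replace + with || to concatenate text

Corrected query:
SELECT dept || ': ' || name AS label FROM employees

Result:
label             
------------------
Marketing: Liam   
Sales: Iris       
Engineering: Carol
HR: Carol         
HR: Grace         
Sales: Grace      
HR: Hank          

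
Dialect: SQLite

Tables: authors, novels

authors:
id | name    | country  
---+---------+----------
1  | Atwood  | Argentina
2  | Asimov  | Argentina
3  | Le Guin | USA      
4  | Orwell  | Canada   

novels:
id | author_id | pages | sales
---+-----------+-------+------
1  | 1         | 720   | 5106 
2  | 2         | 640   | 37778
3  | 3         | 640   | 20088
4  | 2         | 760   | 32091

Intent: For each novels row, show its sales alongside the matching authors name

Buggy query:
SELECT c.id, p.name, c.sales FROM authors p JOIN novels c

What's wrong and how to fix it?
Bug: JOIN with no ON clause produces a cartesian product; every novels row pairs with every authors row

Fix: Specify the join condition linking the foreign key to the parent id

Corrected query:
SELECT c.id, p.name, c.sales FROM authors p JOIN novels c ON c.author_id = p.id

Result:
id | name    | sales
---+---------+------
1  | Atwood  | 5106 
2  | Asimov  | 37778
3  | Le Guin | 20088
4  | Asimov  | 32091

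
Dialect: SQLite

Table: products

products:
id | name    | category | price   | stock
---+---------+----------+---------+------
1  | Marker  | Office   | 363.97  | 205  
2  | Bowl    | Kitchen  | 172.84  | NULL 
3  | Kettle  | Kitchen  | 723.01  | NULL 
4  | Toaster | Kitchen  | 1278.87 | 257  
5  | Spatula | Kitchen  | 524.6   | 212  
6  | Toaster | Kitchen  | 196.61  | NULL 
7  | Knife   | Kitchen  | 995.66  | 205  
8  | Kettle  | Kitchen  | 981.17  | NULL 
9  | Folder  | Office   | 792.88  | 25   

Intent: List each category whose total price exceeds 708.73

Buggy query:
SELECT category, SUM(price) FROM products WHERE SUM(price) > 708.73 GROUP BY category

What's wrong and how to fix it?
Bug: WHERE runs before GROUP BY, so aggregates aren't available there

Fix: Use HAVING (which filters groups after aggregation) instead of WHERE

Corrected query:
SELECT category, SUM(price) FROM products GROUP BY category HAVING SUM(price) > 708.73

Result:
category | SUM(price)
---------+-----------
Kitchen  | 4872.76   
Office   | 1156.85   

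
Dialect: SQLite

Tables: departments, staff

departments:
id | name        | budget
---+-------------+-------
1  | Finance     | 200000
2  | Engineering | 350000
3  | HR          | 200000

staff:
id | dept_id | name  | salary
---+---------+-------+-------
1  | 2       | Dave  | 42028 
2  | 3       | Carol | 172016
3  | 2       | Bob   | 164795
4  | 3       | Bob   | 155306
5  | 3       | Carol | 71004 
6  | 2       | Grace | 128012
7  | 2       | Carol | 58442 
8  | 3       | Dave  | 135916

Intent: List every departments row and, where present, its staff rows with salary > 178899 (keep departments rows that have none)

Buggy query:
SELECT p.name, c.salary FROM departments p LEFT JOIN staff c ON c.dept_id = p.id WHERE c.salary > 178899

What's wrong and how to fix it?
Bug: A WHERE condition on the right-hand table after LEFT JOIN drops unmatched parents

Fix: Move the right-table condition into the ON clause so unmatched parents are kept

Corrected query:
SELECT p.name, c.salary FROM departments p LEFT JOIN staff c ON c.dept_id = p.id AND c.salary > 178899

Result:
name        | salary
------------+-------
Finance     | NULL  
Engineering | NULL  
HR          | NULL  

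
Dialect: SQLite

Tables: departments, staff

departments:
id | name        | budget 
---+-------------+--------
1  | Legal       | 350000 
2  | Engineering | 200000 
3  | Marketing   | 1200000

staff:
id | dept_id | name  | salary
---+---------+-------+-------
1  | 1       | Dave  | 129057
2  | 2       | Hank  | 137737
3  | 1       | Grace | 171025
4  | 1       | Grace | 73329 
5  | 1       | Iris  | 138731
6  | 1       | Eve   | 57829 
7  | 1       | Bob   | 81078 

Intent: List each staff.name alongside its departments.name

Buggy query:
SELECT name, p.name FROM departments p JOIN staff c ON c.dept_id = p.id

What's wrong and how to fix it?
Bug: 'name' exists in both joined tables, so the database can't tell which one is meant

Fix: Qualify the column with its table alias (c.name)

Corrected query:
SELECT c.name, p.name FROM departments p JOIN staff c ON c.dept_id = p.id

Result:
name  | name       
------+------------
Dave  | Legal      
Hank  | Engineering
Grace | Legal      
Grace | Legal      
Iris  | Legal      
Eve   | Legal      
Bob   | Legal      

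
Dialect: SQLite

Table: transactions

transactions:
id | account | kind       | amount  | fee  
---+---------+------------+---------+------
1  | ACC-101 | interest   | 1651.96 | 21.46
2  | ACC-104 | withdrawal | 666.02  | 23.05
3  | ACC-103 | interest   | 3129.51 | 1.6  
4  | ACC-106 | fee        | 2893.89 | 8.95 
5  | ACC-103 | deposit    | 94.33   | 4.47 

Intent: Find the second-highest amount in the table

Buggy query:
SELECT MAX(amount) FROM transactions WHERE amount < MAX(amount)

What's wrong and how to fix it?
Bug: The inner MAX is an aggregate inside WHERE, which is not allowed

Fix: Put the inner MAX in a scalar subquery

Corrected query:
SELECT MAX(amount) FROM transactions WHERE amount < (SELECT MAX(amount) FROM transactions)

Result:
MAX(amount)
-----------
2893.89    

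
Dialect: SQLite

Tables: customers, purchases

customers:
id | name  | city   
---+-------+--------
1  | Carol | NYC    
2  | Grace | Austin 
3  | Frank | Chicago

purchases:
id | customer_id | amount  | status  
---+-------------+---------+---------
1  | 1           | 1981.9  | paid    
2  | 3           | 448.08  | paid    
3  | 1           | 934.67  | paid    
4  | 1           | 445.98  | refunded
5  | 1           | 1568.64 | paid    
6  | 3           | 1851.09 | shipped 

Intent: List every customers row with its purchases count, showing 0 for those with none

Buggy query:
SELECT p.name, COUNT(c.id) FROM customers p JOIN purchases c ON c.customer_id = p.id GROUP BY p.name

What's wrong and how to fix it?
Bug: INNER JOIN drops customers rows that have no matching purchases rows

Fix: Switch to LEFT JOIN to retain unmatched parent rows

Corrected query:
SELECT p.name, COUNT(c.id) FROM customers p LEFT JOIN purchases c ON c.customer_id = p.id GROUP BY p.name

Result:
name  | COUNT(c.id)
------+------------
Carol | 4          
Frank | 2          
Grace | 0          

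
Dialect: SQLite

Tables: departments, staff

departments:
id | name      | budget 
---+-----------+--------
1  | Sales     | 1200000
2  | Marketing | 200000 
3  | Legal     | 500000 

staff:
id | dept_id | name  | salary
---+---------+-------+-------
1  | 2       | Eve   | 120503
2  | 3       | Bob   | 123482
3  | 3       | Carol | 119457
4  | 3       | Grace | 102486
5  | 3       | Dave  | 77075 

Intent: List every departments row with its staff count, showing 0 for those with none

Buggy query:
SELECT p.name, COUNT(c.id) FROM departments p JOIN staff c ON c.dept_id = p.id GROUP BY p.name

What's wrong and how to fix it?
Bug: INNER JOIN drops departments rows that have no matching staff rows

Fix: Switch to LEFT JOIN to retain unmatched parent rows

Corrected query:
SELECT p.name, COUNT(c.id) FROM departments p LEFT JOIN staff c ON c.dept_id = p.id GROUP BY p.name

Result:
name      | COUNT(c.id)
----------+------------
Legal     | 4          
Marketing | 1          
Sales     | 0          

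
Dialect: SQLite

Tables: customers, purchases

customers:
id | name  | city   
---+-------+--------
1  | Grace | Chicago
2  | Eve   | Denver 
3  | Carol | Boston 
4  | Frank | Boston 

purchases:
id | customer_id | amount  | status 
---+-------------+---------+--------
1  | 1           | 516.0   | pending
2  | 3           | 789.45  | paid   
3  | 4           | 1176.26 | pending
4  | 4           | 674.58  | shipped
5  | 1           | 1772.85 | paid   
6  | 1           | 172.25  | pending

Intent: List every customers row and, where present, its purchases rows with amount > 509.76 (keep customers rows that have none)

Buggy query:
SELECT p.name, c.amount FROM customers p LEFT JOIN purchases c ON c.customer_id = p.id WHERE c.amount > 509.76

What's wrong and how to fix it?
Bug: Filtering c.amount in WHERE discards the NULL rows produced by LEFT JOIN, turning it into an inner join

Fix: Put 'c.amount > 509.76' in the JOIN's ON clause instead of WHERE

Corrected query:
SELECT p.name, c.amount FROM customers p LEFT JOIN purchases c ON c.customer_id = p.id AND c.amount > 509.76

Result:
name  | amount 
------+--------
Grace | 516    
Grace | 1772.85
Eve   | NULL   
Carol | 789.45 
Frank | 674.58 
Frank | 1176.26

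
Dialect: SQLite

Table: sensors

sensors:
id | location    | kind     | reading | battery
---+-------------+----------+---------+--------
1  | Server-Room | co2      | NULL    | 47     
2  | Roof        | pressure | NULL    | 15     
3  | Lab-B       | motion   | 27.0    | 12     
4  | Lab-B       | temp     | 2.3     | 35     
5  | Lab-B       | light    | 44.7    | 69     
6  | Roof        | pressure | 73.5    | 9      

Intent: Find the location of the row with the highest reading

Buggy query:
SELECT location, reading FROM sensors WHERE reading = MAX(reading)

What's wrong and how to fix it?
Bug: MAX(reading) is an aggregate and cannot be used directly in WHERE

Fix: Wrap MAX in a scalar subquery so WHERE compares against a single value

Corrected query:
SELECT location, reading FROM sensors WHERE reading = (SELECT MAX(reading) FROM sensors)

Result:
location | reading
---------+--------
Roof     | 73.5   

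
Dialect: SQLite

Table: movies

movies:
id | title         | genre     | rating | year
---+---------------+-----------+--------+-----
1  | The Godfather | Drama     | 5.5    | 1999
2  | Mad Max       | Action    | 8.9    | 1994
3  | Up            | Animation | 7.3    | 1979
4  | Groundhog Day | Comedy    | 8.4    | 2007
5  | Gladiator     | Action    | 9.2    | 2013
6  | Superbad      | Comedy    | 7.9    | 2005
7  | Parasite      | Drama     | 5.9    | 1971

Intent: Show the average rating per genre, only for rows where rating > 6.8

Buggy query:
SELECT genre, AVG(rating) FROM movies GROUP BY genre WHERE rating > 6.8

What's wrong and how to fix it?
Bug: WHERE cannot follow GROUP BY

Fix: Place WHERE between FROM and GROUP BY

Corrected query:
SELECT genre, AVG(rating) FROM movies WHERE rating > 6.8 GROUP BY genre

Result:
genre     | AVG(rating)
----------+------------
Action    | 9.05       
Animation | 7.3        
Comedy    | 8.15       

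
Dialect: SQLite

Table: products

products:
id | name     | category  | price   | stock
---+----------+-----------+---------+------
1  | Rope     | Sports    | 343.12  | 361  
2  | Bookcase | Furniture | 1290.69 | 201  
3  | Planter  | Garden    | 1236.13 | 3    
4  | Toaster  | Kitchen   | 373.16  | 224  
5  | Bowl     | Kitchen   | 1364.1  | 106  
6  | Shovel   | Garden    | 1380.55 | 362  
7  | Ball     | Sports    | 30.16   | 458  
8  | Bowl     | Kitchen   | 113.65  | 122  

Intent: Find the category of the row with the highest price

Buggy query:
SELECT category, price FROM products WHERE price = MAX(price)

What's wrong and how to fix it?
Bug: WHERE is evaluated per row; an aggregate over the whole table isn't defined there

Fix: Use a subquery: WHERE price = (SELECT MAX(price) FROM products)

Corrected query:
SELECT category, price FROM products WHERE price = (SELECT MAX(price) FROM products)

Result:
category | price  
---------+--------
Garden   | 1380.55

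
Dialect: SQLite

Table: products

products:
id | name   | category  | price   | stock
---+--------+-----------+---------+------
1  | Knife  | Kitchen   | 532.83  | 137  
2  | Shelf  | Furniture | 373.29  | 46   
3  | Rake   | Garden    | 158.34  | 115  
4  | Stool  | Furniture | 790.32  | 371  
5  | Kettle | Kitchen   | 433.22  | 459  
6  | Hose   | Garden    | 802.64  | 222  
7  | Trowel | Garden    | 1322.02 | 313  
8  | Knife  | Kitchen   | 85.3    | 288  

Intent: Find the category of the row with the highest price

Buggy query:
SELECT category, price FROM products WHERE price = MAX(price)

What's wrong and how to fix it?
Bug: MAX(price) is an aggregate and cannot be used directly in WHERE

Fix: Wrap MAX in a scalar subquery so WHERE compares against a single value

Corrected query:
SELECT category, price FROM products WHERE price = (SELECT MAX(price) FROM products)

Result:
category | price  
---------+--------
Garden   | 1322.02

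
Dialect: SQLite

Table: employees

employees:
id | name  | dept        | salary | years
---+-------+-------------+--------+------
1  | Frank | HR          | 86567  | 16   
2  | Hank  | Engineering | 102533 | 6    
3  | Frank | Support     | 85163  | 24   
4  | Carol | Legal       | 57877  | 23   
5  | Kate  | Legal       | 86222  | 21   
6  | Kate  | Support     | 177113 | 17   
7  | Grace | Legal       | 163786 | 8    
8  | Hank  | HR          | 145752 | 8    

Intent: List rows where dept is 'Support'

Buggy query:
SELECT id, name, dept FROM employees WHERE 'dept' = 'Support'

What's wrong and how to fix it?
Bug: Single quotes denote string literals in SQL; the column name is being compared as a constant string

Fix: Remove the quotes around the column name (or use double quotes for an identifier)

Corrected query:
SELECT id, name, dept FROM employees WHERE dept = 'Support'

Result:
id | name  | dept   
---+-------+--------
3  | Frank | Support
6  | Kate  | Support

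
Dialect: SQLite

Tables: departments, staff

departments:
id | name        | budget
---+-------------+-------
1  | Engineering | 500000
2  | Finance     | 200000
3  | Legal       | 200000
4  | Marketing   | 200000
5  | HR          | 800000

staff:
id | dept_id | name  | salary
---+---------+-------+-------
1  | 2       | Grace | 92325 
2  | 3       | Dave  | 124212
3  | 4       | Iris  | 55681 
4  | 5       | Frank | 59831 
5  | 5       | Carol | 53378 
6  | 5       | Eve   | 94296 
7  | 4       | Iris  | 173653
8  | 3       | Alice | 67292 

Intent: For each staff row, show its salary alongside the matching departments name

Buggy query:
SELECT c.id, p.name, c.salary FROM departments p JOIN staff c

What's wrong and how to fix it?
Bug: Missing join condition: each staff row is matched to all departments rows instead of just its own

Fix: Specify the join condition linking the foreign key to the parent id

Corrected query:
SELECT c.id, p.name, c.salary FROM departments p JOIN staff c ON c.dept_id = p.id

Result:
id | name      | salary
---+-----------+-------
1  | Finance   | 92325 
2  | Legal     | 124212
3  | Marketing | 55681 
4  | HR        | 59831 
5  | HR        | 53378 
6  | HR        | 94296 
7  | Marketing | 173653
8  | Legal     | 67292 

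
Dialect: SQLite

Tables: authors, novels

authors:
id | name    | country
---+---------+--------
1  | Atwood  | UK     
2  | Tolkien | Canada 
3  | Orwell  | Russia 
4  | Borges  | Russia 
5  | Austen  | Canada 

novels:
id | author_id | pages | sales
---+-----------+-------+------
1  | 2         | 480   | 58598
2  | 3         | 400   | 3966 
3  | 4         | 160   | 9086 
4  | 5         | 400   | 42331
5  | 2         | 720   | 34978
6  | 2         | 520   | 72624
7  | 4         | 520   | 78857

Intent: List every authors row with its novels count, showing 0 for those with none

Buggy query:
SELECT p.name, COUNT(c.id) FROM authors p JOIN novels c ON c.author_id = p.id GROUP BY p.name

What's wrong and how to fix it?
Bug: An inner join excludes parents with zero children

Fix: Use LEFT JOIN so parents without children still appear (COUNT(c.id) gives 0)

Corrected query:
SELECT p.name, COUNT(c.id) FROM authors p LEFT JOIN novels c ON c.author_id = p.id GROUP BY p.name

Result:
name    | COUNT(c.id)
--------+------------
Atwood  | 0          
Austen  | 1          
Borges  | 2          
Orwell  | 1          
Tolkien | 3          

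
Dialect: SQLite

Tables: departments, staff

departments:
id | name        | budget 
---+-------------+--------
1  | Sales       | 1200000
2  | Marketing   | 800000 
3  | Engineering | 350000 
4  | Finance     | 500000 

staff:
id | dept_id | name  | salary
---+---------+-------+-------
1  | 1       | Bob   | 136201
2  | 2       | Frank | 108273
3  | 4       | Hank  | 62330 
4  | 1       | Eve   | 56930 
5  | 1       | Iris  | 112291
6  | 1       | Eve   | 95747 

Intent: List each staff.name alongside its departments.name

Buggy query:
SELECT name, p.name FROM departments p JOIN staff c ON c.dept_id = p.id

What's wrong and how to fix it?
Bug: 'name' exists in both joined tables, so the database can't tell which one is meant

Fix: Qualify the column with its table alias (c.name)

Corrected query:
SELECT c.name, p.name FROM departments p JOIN staff c ON c.dept_id = p.id

Result:
name  | name     
------+----------
Bob   | Sales    
Frank | Marketing
Hank  | Finance  
Eve   | Sales    
Iris  | Sales    
Eve   | Sales    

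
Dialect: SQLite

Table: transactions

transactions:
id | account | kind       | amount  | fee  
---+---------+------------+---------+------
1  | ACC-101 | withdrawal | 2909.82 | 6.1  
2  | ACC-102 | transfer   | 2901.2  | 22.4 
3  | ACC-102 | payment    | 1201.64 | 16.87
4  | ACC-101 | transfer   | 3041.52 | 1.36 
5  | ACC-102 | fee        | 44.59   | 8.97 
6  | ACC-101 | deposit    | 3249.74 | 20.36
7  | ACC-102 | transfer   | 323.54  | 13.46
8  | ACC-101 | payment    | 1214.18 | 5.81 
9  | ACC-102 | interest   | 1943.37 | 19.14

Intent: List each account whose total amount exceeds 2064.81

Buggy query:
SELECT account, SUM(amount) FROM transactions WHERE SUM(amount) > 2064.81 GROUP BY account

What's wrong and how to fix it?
Bug: WHERE runs before GROUP BY, so aggregates aren't available there

Fix: Use HAVING (which filters groups after aggregation) instead of WHERE

Corrected query:
SELECT account, SUM(amount) FROM transactions GROUP BY account HAVING SUM(amount) > 2064.81

Result:
account | SUM(amount)
--------+------------
ACC-101 | 10415.26   
ACC-102 | 6414.34    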